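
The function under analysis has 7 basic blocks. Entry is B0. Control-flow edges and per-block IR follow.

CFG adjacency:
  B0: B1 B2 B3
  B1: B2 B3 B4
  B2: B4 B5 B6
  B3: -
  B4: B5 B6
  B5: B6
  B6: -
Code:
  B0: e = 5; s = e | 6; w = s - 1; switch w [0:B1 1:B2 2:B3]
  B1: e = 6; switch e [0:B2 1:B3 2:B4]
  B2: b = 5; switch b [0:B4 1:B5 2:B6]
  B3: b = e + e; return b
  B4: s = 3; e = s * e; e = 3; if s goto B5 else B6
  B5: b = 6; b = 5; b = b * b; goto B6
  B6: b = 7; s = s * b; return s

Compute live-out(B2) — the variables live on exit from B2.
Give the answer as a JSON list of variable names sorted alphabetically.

def/use:
  B0 def {e,s,w} use ∅
  B1 def {e} use ∅
  B2 def {b} use ∅
  B3 def {b} use {e}
  B4 def {e,s} use {e}
  B5 def {b} use ∅
  B6 def {b,s} use {s}

Liveness:
  live B0: ∅→{e,s}
  live B1: {s}→{e,s}
  live B2: {e,s}→{e,s}
  live B3: {e}→∅
  live B4: {e}→{s}
  live B5: {s}→{s}
  live B6: {s}→∅

live-out(B2) = ["e", "s"]

Answer: ["e", "s"]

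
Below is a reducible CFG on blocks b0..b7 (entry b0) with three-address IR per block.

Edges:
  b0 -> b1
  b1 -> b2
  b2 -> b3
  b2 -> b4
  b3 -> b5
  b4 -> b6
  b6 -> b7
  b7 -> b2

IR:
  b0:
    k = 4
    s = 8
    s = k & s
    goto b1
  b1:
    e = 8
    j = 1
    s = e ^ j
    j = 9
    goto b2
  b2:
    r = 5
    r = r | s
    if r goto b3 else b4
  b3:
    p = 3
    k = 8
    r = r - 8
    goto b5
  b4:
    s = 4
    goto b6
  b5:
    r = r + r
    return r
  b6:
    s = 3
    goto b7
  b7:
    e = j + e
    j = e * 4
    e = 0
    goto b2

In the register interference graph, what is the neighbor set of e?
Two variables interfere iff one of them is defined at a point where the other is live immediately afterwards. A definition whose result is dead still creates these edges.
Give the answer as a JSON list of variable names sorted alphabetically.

Answer: ["j", "r", "s"]

Analysis:
Block summaries:
  b0 def {k,s} use ∅
  b1 def {e,j,s} use ∅
  b2 def {r} use {s}
  b3 def {k,p,r} use {r}
  b4 def {s} use ∅
  b5 def {r} use {r}
  b6 def {s} use ∅
  b7 def {e,j} use {e,j}

Backward fixpoint:
  live b0: ∅→∅
  live b1: ∅→{e,j,s}
  live b2: {e,j,s}→{e,j,r}
  live b3: {r}→{r}
  live b4: {e,j}→{e,j}
  live b5: {r}→∅
  live b6: {e,j}→{e,j,s}
  live b7: {e,j,s}→{e,j,s}

Interference:
  e: {j,r,s}
  j: {e,r,s}
  k: {r,s}
  p: {r}
  r: {e,j,k,p,s}
  s: {e,j,k,r}

N(e) = ["j", "r", "s"]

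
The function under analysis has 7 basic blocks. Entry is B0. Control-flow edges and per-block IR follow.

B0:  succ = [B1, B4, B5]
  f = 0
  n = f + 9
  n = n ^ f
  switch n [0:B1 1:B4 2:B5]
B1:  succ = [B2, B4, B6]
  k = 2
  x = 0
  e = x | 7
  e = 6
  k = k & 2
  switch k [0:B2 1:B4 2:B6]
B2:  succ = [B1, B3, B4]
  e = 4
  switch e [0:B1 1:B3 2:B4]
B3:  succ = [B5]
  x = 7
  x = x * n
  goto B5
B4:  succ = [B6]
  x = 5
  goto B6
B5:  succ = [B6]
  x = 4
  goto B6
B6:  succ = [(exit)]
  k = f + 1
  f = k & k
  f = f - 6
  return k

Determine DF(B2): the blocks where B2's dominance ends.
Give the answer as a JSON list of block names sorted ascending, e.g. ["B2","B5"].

idom tree: B1←B0 B2←B1 B3←B2 B4←B0 B5←B0 B6←B0
Join-block Dom:
  B1: preds {B0,B2}: {B0} ∩ {B0,B1,B2} = {B0}; idom=B0
  B4: preds {B0,B1,B2}: {B0} ∩ {B0,B1} ∩ {B0,B1,B2} = {B0}; idom=B0
  B5: preds {B0,B3}: {B0} ∩ {B0,B1,B2,B3} = {B0}; idom=B0
  B6: preds {B1,B4,B5}: {B0,B1} ∩ {B0,B4} ∩ {B0,B5} = {B0}; idom=B0

Frontier:
  join B1 pred B0: · stop@B0
  join B1 pred B2: B2→B1 stop@B0
  join B4 pred B0: · stop@B0
  join B4 pred B1: B1 stop@B0
  join B4 pred B2: B2→B1 stop@B0
  join B5 pred B0: · stop@B0
  join B5 pred B3: B3→B2→B1 stop@B0
  join B6 pred B1: B1 stop@B0
  join B6 pred B4: B4 stop@B0
  join B6 pred B5: B5 stop@B0
  B0 → ∅
  B1 → {B1,B4,B5,B6}
  B2 → {B1,B4,B5}
  B3 → {B5}
  B4 → {B6}
  B5 → {B6}
  B6 → ∅

DF(B2) = ["B1", "B4", "B5"]

Answer: ["B1", "B4", "B5"]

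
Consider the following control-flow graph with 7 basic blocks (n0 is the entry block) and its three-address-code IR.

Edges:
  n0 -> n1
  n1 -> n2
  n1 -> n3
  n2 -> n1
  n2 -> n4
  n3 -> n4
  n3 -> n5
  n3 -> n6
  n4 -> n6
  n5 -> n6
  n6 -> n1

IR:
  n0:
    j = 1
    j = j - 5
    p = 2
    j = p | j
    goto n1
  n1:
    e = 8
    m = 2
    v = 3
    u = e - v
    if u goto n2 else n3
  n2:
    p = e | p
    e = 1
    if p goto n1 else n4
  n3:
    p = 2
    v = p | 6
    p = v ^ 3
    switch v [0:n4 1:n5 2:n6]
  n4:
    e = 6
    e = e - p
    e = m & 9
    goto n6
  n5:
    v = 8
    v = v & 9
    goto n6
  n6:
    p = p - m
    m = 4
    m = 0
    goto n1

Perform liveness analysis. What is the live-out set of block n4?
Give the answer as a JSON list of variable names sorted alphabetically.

def/use:
  n0: def={j,p} ue=∅
  n1: def={e,m,u,v} ue=∅
  n2: def={e,p} ue={e,p}
  n3: def={p,v} ue=∅
  n4: def={e} ue={m,p}
  n5: def={v} ue=∅
  n6: def={m,p} ue={m,p}

Live sets:
  n0: in=∅ out={p}
  n1: in={p} out={e,m,p}
  n2: in={e,m,p} out={m,p}
  n3: in={m} out={m,p}
  n4: in={m,p} out={m,p}
  n5: in={m,p} out={m,p}
  n6: in={m,p} out={p}

live-out(n4) = ["m", "p"]

Answer: ["m", "p"]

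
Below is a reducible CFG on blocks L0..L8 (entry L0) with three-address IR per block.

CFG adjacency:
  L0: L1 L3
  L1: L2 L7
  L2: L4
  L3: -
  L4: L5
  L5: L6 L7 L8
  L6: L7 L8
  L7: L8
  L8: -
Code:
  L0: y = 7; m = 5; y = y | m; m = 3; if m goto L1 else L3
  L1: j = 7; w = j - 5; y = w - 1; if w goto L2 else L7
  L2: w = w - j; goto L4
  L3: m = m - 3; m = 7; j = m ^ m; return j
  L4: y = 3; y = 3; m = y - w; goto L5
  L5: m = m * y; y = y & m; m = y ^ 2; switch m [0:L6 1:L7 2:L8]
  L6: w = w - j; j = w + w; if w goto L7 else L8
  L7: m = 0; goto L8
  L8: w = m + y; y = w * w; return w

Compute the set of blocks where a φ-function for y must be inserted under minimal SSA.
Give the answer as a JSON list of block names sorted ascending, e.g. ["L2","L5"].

idom tree: L1←L0 L2←L1 L3←L0 L4←L2 L5←L4 L6←L5 L7←L1 L8←L1
Join-block Dom:
  L7: preds {L1,L5,L6}: {L0,L1} ∩ {L0,L1,L2,L4,L5} ∩ {L0,L1,L2,L4,L5,L6} = {L0,L1}; idom=L1
  L8: preds {L5,L6,L7}: {L0,L1,L2,L4,L5} ∩ {L0,L1,L2,L4,L5,L6} ∩ {L0,L1,L7} = {L0,L1}; idom=L1

DF derivation:
  join L7 pred L1: · stop@L1
  join L7 pred L5: L5→L4→L2 stop@L1
  join L7 pred L6: L6→L5→L4→L2 stop@L1
  join L8 pred L5: L5→L4→L2 stop@L1
  join L8 pred L6: L6→L5→L4→L2 stop@L1
  join L8 pred L7: L7 stop@L1
  DF(L0)=∅
  DF(L1)=∅
  DF(L2)={L7,L8}
  DF(L3)=∅
  DF(L4)={L7,L8}
  DF(L5)={L7,L8}
  DF(L6)={L7,L8}
  DF(L7)={L8}
  DF(L8)=∅

φ for y: defs {L0,L1,L4,L5,L8}
  DF⁺ = {L7,L8}

Answer: ["L7", "L8"]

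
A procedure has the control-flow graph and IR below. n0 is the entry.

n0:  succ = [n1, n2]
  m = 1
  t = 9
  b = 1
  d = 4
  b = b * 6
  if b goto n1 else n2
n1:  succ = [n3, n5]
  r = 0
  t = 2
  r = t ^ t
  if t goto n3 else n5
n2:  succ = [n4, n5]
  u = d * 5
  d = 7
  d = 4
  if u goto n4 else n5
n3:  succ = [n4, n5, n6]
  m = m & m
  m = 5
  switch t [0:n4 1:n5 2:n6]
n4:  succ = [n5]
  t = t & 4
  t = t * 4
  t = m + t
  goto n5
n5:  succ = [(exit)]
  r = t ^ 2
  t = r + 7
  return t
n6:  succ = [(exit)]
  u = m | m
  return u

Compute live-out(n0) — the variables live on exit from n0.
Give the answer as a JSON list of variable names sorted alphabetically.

def/use:
  n0: def={b,d,m,t} ue=∅
  n1: def={r,t} ue=∅
  n2: def={d,u} ue={d}
  n3: def={m} ue={m,t}
  n4: def={t} ue={m,t}
  n5: def={r,t} ue={t}
  n6: def={u} ue={m}

Liveness:
  live n0: ∅→{d,m,t}
  live n1: {m}→{m,t}
  live n2: {d,m,t}→{m,t}
  live n3: {m,t}→{m,t}
  live n4: {m,t}→{t}
  live n5: {t}→∅
  live n6: {m}→∅

live-out(n0) = ["d", "m", "t"]

Answer: ["d", "m", "t"]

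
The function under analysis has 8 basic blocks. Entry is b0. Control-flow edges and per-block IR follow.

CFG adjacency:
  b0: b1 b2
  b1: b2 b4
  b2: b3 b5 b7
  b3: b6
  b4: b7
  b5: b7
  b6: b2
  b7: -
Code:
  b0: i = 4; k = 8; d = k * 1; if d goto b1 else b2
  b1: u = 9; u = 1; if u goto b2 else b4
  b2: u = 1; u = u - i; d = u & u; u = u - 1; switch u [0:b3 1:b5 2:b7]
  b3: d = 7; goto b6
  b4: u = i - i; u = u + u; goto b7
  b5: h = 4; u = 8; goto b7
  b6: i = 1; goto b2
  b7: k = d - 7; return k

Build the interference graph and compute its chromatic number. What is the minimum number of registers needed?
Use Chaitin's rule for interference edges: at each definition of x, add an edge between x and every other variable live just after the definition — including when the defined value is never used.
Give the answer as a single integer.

Answer: 3

Analysis:
def/use:
  b0: {d,i,k} / ∅
  b1: {u} / ∅
  b2: {d,u} / {i}
  b3: {d} / ∅
  b4: {u} / {i}
  b5: {h,u} / ∅
  b6: {i} / ∅
  b7: {k} / {d}

Liveness:
  b0: in=∅ out={d,i}
  b1: in={d,i} out={d,i}
  b2: in={i} out={d}
  b3: in=∅ out=∅
  b4: in={d,i} out={d}
  b5: in={d} out={d}
  b6: in=∅ out={i}
  b7: in={d} out=∅

Interfere edges:
  d↔{h,i,u}
  h↔{d}
  i↔{d,k,u}
  k↔{i}
  u↔{d,i}

Chromatic number:
  {d,i,u} pairwise interfere (3-clique) ⇒ χ ≥ 3
  assign d→R0 h→R1 i→R1 k→R0 u→R2 — no edge inside a register ⇒ χ ≤ 3
  χ = 3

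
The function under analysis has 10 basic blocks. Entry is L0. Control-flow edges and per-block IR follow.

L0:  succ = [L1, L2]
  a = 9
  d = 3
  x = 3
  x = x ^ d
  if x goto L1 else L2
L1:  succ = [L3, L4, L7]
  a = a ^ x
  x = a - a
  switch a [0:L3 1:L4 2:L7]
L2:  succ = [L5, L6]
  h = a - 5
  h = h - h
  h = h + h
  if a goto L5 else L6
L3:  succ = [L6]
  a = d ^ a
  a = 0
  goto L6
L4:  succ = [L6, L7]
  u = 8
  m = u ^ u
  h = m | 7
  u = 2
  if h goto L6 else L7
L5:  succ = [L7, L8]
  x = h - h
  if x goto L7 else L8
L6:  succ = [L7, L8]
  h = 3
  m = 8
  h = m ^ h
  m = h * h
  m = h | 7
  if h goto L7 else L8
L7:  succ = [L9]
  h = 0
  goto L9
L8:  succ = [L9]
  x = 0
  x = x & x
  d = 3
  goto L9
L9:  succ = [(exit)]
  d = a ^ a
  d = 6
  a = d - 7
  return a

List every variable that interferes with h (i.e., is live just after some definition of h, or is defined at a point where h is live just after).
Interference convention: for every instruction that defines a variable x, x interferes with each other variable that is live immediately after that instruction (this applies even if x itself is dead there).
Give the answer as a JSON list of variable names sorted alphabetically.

Answer: ["a", "m", "u"]

Analysis:
def/use:
  L0: {a,d,x} / ∅
  L1: {a,x} / {a,x}
  L2: {h} / {a}
  L3: {a} / {a,d}
  L4: {h,m,u} / ∅
  L5: {x} / {h}
  L6: {h,m} / ∅
  L7: {h} / ∅
  L8: {d,x} / ∅
  L9: {a,d} / {a}

Backward fixpoint:
  L0 li=∅ lo={a,d,x}
  L1 li={a,d,x} lo={a,d}
  L2 li={a} lo={a,h}
  L3 li={a,d} lo={a}
  L4 li={a} lo={a}
  L5 li={a,h} lo={a}
  L6 li={a} lo={a}
  L7 li={a} lo={a}
  L8 li={a} lo={a}
  L9 li={a} lo=∅

Conflict graph:
  a↔{d,h,m,u,x}
  d↔{a,x}
  h↔{a,m,u}
  m↔{a,h}
  u↔{a,h}
  x↔{a,d}

N(h) = ["a", "m", "u"]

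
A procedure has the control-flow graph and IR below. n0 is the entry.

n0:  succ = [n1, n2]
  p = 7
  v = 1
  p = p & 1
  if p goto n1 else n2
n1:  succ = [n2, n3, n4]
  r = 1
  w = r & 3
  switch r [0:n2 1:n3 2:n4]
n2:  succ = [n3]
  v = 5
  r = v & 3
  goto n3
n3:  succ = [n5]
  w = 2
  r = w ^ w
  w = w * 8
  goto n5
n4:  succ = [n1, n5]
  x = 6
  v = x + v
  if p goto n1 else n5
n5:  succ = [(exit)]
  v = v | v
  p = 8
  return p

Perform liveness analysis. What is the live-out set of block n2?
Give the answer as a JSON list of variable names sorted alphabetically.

Answer: ["v"]

Analysis:
Block summaries:
  n0: def={p,v} ue=∅
  n1: def={r,w} ue=∅
  n2: def={r,v} ue=∅
  n3: def={r,w} ue=∅
  n4: def={v,x} ue={p,v}
  n5: def={p,v} ue={v}

Liveness:
  n0 li=∅ lo={p,v}
  n1 li={p,v} lo={p,v}
  n2 li=∅ lo={v}
  n3 li={v} lo={v}
  n4 li={p,v} lo={p,v}
  n5 li={v} lo=∅

live-out(n2) = ["v"]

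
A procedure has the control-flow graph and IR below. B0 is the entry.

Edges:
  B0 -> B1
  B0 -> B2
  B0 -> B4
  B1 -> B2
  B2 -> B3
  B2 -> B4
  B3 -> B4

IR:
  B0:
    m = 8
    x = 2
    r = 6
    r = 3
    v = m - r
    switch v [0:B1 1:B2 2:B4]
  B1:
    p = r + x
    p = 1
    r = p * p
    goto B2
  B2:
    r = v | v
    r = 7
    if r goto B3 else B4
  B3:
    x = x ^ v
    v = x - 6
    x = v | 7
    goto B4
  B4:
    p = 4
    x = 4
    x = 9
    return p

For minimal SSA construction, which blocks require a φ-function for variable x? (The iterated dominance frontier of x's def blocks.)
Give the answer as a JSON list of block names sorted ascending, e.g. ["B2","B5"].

Answer: ["B4"]

Analysis:
idom tree: B1←B0 B2←B0 B3←B2 B4←B0
Join-block Dom:
  B2: preds {B0,B1}: {B0} ∩ {B0,B1} = {B0}; idom=B0
  B4: preds {B0,B2,B3}: {B0} ∩ {B0,B2} ∩ {B0,B2,B3} = {B0}; idom=B0

DF derivation:
  join B2 pred B0: · stop@B0
  join B2 pred B1: B1 stop@B0
  join B4 pred B0: · stop@B0
  join B4 pred B2: B2 stop@B0
  join B4 pred B3: B3→B2 stop@B0
  B0: DF=∅
  B1: DF={B2}
  B2: DF={B4}
  B3: DF={B4}
  B4: DF=∅

φ for x: defs {B0,B3,B4}
  DF⁺ = {B4}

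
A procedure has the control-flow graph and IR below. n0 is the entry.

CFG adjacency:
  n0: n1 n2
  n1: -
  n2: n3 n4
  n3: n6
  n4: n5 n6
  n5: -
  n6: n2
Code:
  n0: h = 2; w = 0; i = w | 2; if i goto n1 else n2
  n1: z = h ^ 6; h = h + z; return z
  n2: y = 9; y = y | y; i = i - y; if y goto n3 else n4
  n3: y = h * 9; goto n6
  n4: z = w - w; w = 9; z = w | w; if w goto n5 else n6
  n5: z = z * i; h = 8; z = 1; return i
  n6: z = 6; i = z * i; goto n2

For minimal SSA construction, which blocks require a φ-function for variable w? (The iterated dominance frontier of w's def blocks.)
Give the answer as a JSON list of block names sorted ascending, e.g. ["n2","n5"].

idom tree: n1←n0 n2←n0 n3←n2 n4←n2 n5←n4 n6←n2
Dom∩ at merges:
  n2: preds {n0,n6}: {n0} ∩ {n0,n2,n6} = {n0}; idom=n0
  n6: preds {n3,n4}: {n0,n2,n3} ∩ {n0,n2,n4} = {n0,n2}; idom=n2

DF walk-up:
  n2←n0: walk · to n0
  n2←n6: walk n6→n2 to n0
  n6←n3: walk n3 to n2
  n6←n4: walk n4 to n2
  DF(n0)=∅
  DF(n1)=∅
  DF(n2)={n2}
  DF(n3)={n6}
  DF(n4)={n6}
  DF(n5)=∅
  DF(n6)={n2}

φ for w: defs {n0,n4}
  DF⁺ = {n2,n6}

Answer: ["n2", "n6"]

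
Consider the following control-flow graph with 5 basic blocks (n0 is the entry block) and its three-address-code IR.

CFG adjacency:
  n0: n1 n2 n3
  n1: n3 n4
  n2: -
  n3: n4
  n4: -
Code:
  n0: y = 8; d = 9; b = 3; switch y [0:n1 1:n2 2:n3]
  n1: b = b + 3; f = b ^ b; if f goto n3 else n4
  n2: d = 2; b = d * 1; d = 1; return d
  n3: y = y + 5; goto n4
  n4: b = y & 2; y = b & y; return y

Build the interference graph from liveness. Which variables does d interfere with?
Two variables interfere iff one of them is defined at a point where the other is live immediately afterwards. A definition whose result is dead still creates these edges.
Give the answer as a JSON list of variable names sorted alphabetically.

def/use:
  n0 def {b,d,y} use ∅
  n1 def {b,f} use {b}
  n2 def {b,d} use ∅
  n3 def {y} use {y}
  n4 def {b,y} use {y}

Backward fixpoint:
  n0 li=∅ lo={b,y}
  n1 li={b,y} lo={y}
  n2 li=∅ lo=∅
  n3 li={y} lo={y}
  n4 li={y} lo=∅

Conflict graph:
  b: {y}
  d: {y}
  f: {y}
  y: {b,d,f}

N(d) = ["y"]

Answer: ["y"]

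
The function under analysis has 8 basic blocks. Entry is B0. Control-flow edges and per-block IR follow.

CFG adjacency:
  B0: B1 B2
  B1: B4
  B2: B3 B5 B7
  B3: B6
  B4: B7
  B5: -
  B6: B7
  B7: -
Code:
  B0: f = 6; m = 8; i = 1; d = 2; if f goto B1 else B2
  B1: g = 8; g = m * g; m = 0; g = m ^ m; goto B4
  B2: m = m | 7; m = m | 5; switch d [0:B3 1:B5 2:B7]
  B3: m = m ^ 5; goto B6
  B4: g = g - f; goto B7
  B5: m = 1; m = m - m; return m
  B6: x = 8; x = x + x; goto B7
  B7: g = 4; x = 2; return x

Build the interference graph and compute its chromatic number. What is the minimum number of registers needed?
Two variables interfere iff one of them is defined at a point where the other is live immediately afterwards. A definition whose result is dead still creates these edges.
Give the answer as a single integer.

Per-block:
  B0: {d,f,i,m} / ∅
  B1: {g,m} / {m}
  B2: {m} / {d,m}
  B3: {m} / {m}
  B4: {g} / {f,g}
  B5: {m} / ∅
  B6: {x} / ∅
  B7: {g,x} / ∅

Live sets:
  live B0: ∅→{d,f,m}
  live B1: {f,m}→{f,g}
  live B2: {d,m}→{m}
  live B3: {m}→∅
  live B4: {f,g}→∅
  live B5: ∅→∅
  live B6: ∅→∅
  live B7: ∅→∅

Interfere edges:
  d: {f,m}
  f: {d,g,i,m}
  g: {f,m}
  i: {f,m}
  m: {d,f,g,i}
  x: ∅

Chromatic number:
  clique {d,f,m} ⇒ need ≥ 3
  assign d→R2 f→R0 g→R2 i→R2 m→R1 x→R0 — no edge inside a register ⇒ χ ≤ 3
  χ = 3

Answer: 3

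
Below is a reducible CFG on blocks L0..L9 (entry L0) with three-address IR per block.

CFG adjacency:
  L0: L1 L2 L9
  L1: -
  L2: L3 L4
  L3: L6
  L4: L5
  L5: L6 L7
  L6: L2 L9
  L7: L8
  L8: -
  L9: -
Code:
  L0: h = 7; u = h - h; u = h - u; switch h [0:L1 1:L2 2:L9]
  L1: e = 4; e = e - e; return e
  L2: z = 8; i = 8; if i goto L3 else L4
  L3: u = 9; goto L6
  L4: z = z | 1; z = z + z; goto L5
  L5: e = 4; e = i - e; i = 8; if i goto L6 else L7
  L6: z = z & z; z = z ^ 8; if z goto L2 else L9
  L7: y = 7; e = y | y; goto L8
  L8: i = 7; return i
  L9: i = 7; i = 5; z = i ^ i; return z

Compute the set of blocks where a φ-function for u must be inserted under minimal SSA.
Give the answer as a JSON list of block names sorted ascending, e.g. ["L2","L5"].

idom tree: L1←L0 L2←L0 L3←L2 L4←L2 L5←L4 L6←L2 L7←L5 L8←L7 L9←L0
Dom at joins:
  L2: preds {L0,L6}: {L0} ∩ {L0,L2,L6} = {L0}; idom=L0
  L6: preds {L3,L5}: {L0,L2,L3} ∩ {L0,L2,L4,L5} = {L0,L2}; idom=L2
  L9: preds {L0,L6}: {L0} ∩ {L0,L2,L6} = {L0}; idom=L0

DF walk-up:
  L2←L0: walk · to L0
  L2←L6: walk L6→L2 to L0
  L6←L3: walk L3 to L2
  L6←L5: walk L5→L4 to L2
  L9←L0: walk · to L0
  L9←L6: walk L6→L2 to L0
  L0 → ∅
  L1 → ∅
  L2 → {L2,L9}
  L3 → {L6}
  L4 → {L6}
  L5 → {L6}
  L6 → {L2,L9}
  L7 → ∅
  L8 → ∅
  L9 → ∅

φ for u: defs {L0,L3}
  DF⁺ = {L2,L6,L9}

Answer: ["L2", "L6", "L9"]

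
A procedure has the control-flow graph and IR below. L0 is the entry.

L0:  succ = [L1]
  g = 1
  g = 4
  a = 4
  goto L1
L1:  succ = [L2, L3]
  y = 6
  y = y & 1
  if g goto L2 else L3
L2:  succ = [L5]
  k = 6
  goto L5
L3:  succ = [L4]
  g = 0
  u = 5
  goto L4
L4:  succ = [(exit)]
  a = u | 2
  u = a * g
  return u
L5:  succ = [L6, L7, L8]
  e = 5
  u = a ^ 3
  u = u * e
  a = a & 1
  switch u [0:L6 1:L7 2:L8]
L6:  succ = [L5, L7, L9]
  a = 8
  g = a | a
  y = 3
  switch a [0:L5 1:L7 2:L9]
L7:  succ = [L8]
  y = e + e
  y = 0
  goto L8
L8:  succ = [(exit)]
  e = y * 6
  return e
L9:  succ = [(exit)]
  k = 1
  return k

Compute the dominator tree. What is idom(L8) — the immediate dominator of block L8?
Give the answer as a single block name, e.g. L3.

idom tree: L1←L0 L2←L1 L3←L1 L4←L3 L5←L2 L6←L5 L7←L5 L8←L5 L9←L6
Dom∩ at merges:
  L5: preds {L2,L6}: {L0,L1,L2} ∩ {L0,L1,L2,L5,L6} = {L0,L1,L2}; idom=L2
  L7: preds {L5,L6}: {L0,L1,L2,L5} ∩ {L0,L1,L2,L5,L6} = {L0,L1,L2,L5}; idom=L5
  L8: preds {L5,L7}: {L0,L1,L2,L5} ∩ {L0,L1,L2,L5,L7} = {L0,L1,L2,L5}; idom=L5

idom(L8) = L5

Answer: L5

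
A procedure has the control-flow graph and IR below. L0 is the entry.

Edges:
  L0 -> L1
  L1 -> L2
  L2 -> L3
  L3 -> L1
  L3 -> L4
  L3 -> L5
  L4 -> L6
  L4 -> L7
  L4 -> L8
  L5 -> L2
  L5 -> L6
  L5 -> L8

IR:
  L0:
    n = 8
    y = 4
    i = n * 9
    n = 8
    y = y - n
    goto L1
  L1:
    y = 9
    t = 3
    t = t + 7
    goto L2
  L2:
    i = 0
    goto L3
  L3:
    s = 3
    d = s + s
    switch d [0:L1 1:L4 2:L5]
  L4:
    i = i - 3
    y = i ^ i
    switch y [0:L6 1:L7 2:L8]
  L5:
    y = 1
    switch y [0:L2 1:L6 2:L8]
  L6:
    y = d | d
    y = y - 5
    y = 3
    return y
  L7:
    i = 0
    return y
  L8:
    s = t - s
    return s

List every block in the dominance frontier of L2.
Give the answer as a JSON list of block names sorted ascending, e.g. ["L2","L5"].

idom tree: L1←L0 L2←L1 L3←L2 L4←L3 L5←L3 L6←L3 L7←L4 L8←L3
Dom at joins:
  L1: preds {L0,L3}: {L0} ∩ {L0,L1,L2,L3} = {L0}; idom=L0
  L2: preds {L1,L5}: {L0,L1} ∩ {L0,L1,L2,L3,L5} = {L0,L1}; idom=L1
  L6: preds {L4,L5}: {L0,L1,L2,L3,L4} ∩ {L0,L1,L2,L3,L5} = {L0,L1,L2,L3}; idom=L3
  L8: preds {L4,L5}: {L0,L1,L2,L3,L4} ∩ {L0,L1,L2,L3,L5} = {L0,L1,L2,L3}; idom=L3

DF walk-up:
  join L1 pred L0: · stop@L0
  join L1 pred L3: L3→L2→L1 stop@L0
  join L2 pred L1: · stop@L1
  join L2 pred L5: L5→L3→L2 stop@L1
  join L6 pred L4: L4 stop@L3
  join L6 pred L5: L5 stop@L3
  join L8 pred L4: L4 stop@L3
  join L8 pred L5: L5 stop@L3
  L0 → ∅
  L1 → {L1}
  L2 → {L1,L2}
  L3 → {L1,L2}
  L4 → {L6,L8}
  L5 → {L2,L6,L8}
  L6 → ∅
  L7 → ∅
  L8 → ∅

DF(L2) = ["L1", "L2"]

Answer: ["L1", "L2"]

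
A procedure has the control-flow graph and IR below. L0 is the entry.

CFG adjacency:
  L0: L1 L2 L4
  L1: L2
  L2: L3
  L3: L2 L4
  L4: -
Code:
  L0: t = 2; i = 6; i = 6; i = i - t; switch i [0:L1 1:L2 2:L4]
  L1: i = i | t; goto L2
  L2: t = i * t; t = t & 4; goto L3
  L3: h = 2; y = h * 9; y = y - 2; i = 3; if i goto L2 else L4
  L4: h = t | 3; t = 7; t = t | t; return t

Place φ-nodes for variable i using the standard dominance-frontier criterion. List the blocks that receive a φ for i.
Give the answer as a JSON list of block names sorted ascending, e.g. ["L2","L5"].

Answer: ["L2", "L4"]

Analysis:
idom tree: L1←L0 L2←L0 L3←L2 L4←L0
Dom at joins:
  L2: preds {L0,L1,L3}: {L0} ∩ {L0,L1} ∩ {L0,L2,L3} = {L0}; idom=L0
  L4: preds {L0,L3}: {L0} ∩ {L0,L2,L3} = {L0}; idom=L0

DF derivation:
  join L2 pred L0: · stop@L0
  join L2 pred L1: L1 stop@L0
  join L2 pred L3: L3→L2 stop@L0
  join L4 pred L0: · stop@L0
  join L4 pred L3: L3→L2 stop@L0
  DF(L0)=∅
  DF(L1)={L2}
  DF(L2)={L2,L4}
  DF(L3)={L2,L4}
  DF(L4)=∅

φ for i: defs {L0,L1,L3}
  DF⁺ = {L2,L4}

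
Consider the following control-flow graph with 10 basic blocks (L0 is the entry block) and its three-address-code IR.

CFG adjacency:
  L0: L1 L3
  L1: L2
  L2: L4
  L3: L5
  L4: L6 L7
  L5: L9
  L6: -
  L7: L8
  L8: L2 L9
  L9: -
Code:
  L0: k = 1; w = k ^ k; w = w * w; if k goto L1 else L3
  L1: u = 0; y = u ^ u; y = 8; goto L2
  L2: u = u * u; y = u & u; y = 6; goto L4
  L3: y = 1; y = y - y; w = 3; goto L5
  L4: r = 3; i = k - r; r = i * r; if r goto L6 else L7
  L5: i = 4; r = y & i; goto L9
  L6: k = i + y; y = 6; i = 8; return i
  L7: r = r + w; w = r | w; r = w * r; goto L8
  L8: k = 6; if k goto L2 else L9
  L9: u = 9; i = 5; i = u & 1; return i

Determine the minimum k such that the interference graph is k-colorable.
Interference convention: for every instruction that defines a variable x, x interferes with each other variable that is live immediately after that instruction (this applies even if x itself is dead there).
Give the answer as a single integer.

Answer: 5

Working:
Block summaries:
  L0: def={k,w} ue=∅
  L1: def={u,y} ue=∅
  L2: def={u,y} ue={u}
  L3: def={w,y} ue=∅
  L4: def={i,r} ue={k}
  L5: def={i,r} ue={y}
  L6: def={i,k,y} ue={i,y}
  L7: def={r,w} ue={r,w}
  L8: def={k} ue=∅
  L9: def={i,u} ue=∅

Backward fixpoint:
  live L0: ∅→{k,w}
  live L1: {k,w}→{k,u,w}
  live L2: {k,u,w}→{k,u,w,y}
  live L3: ∅→{y}
  live L4: {k,u,w,y}→{i,r,u,w,y}
  live L5: {y}→∅
  live L6: {i,y}→∅
  live L7: {r,u,w}→{u,w}
  live L8: {u,w}→{k,u,w}
  live L9: ∅→∅

Interference:
  i — {r,u,w,y}
  k — {r,u,w,y}
  r — {i,k,u,w,y}
  u — {i,k,r,w,y}
  w — {i,k,r,u,y}
  y — {i,k,r,u,w}

Chromatic number:
  lower bound: {i,r,u,w,y} mutually conflict ⇒ χ ≥ 5
  assign i→R4 k→R4 r→R0 u→R1 w→R2 y→R3 — no edge inside a register ⇒ χ ≤ 5
  χ = 5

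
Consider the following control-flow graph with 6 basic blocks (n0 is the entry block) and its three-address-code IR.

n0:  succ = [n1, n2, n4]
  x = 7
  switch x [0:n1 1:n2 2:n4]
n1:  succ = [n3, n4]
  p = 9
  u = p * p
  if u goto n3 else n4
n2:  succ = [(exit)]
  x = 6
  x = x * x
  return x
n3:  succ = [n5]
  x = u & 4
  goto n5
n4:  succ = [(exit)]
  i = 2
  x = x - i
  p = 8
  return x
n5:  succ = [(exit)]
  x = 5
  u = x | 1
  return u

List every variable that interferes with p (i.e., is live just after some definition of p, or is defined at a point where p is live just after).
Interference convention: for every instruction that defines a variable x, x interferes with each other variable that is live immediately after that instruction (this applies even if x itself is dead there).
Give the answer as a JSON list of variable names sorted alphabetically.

Block summaries:
  n0: {x} / ∅
  n1: {p,u} / ∅
  n2: {x} / ∅
  n3: {x} / {u}
  n4: {i,p,x} / {x}
  n5: {u,x} / ∅

Backward fixpoint:
  live n0: ∅→{x}
  live n1: {x}→{u,x}
  live n2: ∅→∅
  live n3: {u}→∅
  live n4: {x}→∅
  live n5: ∅→∅

Interference:
  i: {x}
  p: {x}
  u: {x}
  x: {i,p,u}

N(p) = ["x"]

Answer: ["x"]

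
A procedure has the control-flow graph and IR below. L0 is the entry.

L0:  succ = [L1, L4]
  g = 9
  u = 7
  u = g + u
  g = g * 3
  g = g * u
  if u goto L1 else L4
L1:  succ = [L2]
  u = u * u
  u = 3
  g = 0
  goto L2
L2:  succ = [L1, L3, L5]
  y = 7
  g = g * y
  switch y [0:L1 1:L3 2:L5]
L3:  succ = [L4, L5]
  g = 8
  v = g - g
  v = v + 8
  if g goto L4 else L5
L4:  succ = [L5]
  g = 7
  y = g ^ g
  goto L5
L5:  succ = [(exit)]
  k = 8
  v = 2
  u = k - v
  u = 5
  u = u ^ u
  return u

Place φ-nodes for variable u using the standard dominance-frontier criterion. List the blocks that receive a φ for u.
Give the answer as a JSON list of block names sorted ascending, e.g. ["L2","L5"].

idom tree: L1←L0 L2←L1 L3←L2 L4←L0 L5←L0
Dom at joins:
  L1: preds {L0,L2}: {L0} ∩ {L0,L1,L2} = {L0}; idom=L0
  L4: preds {L0,L3}: {L0} ∩ {L0,L1,L2,L3} = {L0}; idom=L0
  L5: preds {L2,L3,L4}: {L0,L1,L2} ∩ {L0,L1,L2,L3} ∩ {L0,L4} = {L0}; idom=L0

DF walk-up:
  L1←L0: walk · to L0
  L1←L2: walk L2→L1 to L0
  L4←L0: walk · to L0
  L4←L3: walk L3→L2→L1 to L0
  L5←L2: walk L2→L1 to L0
  L5←L3: walk L3→L2→L1 to L0
  L5←L4: walk L4 to L0
  L0: DF=∅
  L1: DF={L1,L4,L5}
  L2: DF={L1,L4,L5}
  L3: DF={L4,L5}
  L4: DF={L5}
  L5: DF=∅

φ for u: defs {L0,L1,L5}
  DF⁺ = {L1,L4,L5}

Answer: ["L1", "L4", "L5"]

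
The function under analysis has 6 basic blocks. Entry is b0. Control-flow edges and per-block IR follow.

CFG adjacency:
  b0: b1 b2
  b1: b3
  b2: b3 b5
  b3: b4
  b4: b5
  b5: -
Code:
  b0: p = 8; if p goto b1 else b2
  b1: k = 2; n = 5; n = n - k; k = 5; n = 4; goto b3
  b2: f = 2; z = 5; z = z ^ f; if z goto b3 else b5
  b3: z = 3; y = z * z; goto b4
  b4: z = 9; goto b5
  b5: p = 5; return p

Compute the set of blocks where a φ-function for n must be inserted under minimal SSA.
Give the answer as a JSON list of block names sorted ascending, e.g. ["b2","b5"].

Answer: ["b3", "b5"]

Working:
idom tree: b1←b0 b2←b0 b3←b0 b4←b3 b5←b0
Join-block Dom:
  b3: preds {b1,b2}: {b0,b1} ∩ {b0,b2} = {b0}; idom=b0
  b5: preds {b2,b4}: {b0,b2} ∩ {b0,b3,b4} = {b0}; idom=b0

DF walk-up:
  join b3 pred b1: b1 stop@b0
  join b3 pred b2: b2 stop@b0
  join b5 pred b2: b2 stop@b0
  join b5 pred b4: b4→b3 stop@b0
  b0 → ∅
  b1 → {b3}
  b2 → {b3,b5}
  b3 → {b5}
  b4 → {b5}
  b5 → ∅

φ for n: defs {b1}
  DF⁺ = {b3,b5}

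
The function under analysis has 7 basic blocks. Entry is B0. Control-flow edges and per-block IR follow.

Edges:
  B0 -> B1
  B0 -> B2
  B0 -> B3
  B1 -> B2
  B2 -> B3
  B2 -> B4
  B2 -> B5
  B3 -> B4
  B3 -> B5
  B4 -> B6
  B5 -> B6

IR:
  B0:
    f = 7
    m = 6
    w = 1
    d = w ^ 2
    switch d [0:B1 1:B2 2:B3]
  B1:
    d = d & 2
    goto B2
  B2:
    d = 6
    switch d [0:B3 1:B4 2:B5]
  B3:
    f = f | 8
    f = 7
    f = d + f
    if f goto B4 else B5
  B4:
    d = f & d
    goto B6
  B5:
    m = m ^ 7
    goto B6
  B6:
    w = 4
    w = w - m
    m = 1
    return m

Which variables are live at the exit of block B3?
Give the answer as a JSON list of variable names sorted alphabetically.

Answer: ["d", "f", "m"]

Analysis:
Per-block:
  B0: {d,f,m,w} / ∅
  B1: {d} / {d}
  B2: {d} / ∅
  B3: {f} / {d,f}
  B4: {d} / {d,f}
  B5: {m} / {m}
  B6: {m,w} / {m}

Backward fixpoint:
  B0 li=∅ lo={d,f,m}
  B1 li={d,f,m} lo={f,m}
  B2 li={f,m} lo={d,f,m}
  B3 li={d,f,m} lo={d,f,m}
  B4 li={d,f,m} lo={m}
  B5 li={m} lo={m}
  B6 li={m} lo=∅

live-out(B3) = ["d", "f", "m"]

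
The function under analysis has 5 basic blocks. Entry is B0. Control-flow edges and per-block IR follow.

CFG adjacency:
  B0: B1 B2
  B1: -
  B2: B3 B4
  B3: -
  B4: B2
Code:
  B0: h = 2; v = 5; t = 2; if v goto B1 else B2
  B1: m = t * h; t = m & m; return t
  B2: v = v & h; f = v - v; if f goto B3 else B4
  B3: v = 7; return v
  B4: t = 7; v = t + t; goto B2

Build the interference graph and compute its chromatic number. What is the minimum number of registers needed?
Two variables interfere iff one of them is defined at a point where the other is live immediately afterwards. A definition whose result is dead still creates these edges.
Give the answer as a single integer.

Block summaries:
  B0: {h,t,v} / ∅
  B1: {m,t} / {h,t}
  B2: {f,v} / {h,v}
  B3: {v} / ∅
  B4: {t,v} / ∅

Liveness:
  B0 li=∅ lo={h,t,v}
  B1 li={h,t} lo=∅
  B2 li={h,v} lo={h}
  B3 li=∅ lo=∅
  B4 li={h} lo={h,v}

Interfere edges:
  f: {h}
  h: {f,t,v}
  m: ∅
  t: {h,v}
  v: {h,t}

Chromatic number:
  clique {h,t,v} ⇒ need ≥ 3
  assign f→r1 h→r0 m→r0 t→r1 v→r2 — no edge inside a register ⇒ χ ≤ 3
  χ = 3

Answer: 3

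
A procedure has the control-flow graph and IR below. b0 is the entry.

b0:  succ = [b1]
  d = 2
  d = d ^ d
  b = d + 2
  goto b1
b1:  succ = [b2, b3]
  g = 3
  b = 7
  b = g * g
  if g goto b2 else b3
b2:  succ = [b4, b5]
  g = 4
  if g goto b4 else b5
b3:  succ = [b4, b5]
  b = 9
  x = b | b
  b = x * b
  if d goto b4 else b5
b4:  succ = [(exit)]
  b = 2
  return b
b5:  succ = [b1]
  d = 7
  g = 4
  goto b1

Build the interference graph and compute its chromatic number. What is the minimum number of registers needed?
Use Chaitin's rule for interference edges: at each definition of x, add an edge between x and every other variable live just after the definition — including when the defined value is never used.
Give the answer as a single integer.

Answer: 3

Analysis:
Block summaries:
  b0 def {b,d} use ∅
  b1 def {b,g} use ∅
  b2 def {g} use ∅
  b3 def {b,x} use {d}
  b4 def {b} use ∅
  b5 def {d,g} use ∅

Backward fixpoint:
  b0: in=∅ out={d}
  b1: in={d} out={d}
  b2: in=∅ out=∅
  b3: in={d} out=∅
  b4: in=∅ out=∅
  b5: in=∅ out={d}

Interfere edges:
  b — {d,g,x}
  d — {b,g,x}
  g — {b,d}
  x — {b,d}

Colouring:
  lower bound: {b,d,g} mutually conflict ⇒ χ ≥ 3
  3-colouring: r0={b}  r1={d}  r2={g,x}
  χ = 3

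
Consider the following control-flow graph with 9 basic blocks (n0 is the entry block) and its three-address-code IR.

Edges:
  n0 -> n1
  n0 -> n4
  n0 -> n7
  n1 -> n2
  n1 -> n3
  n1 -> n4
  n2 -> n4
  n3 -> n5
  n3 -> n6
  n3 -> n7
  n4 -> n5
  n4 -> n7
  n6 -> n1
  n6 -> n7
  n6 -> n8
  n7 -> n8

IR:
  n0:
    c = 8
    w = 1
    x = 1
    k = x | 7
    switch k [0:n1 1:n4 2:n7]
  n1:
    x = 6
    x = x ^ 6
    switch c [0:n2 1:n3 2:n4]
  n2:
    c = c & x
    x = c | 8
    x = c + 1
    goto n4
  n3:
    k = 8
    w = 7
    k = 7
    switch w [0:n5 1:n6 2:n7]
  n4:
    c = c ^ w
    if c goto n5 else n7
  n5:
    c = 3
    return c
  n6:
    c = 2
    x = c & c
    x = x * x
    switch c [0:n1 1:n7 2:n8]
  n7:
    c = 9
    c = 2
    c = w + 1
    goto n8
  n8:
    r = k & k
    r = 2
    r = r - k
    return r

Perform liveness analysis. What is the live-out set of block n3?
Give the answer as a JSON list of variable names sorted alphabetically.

Per-block:
  n0: {c,k,w,x} / ∅
  n1: {x} / {c}
  n2: {c,x} / {c,x}
  n3: {k,w} / ∅
  n4: {c} / {c,w}
  n5: {c} / ∅
  n6: {c,x} / ∅
  n7: {c} / {w}
  n8: {r} / {k}

Backward fixpoint:
  n0 li=∅ lo={c,k,w}
  n1 li={c,k,w} lo={c,k,w,x}
  n2 li={c,k,w,x} lo={c,k,w}
  n3 li=∅ lo={k,w}
  n4 li={c,k,w} lo={k,w}
  n5 li=∅ lo=∅
  n6 li={k,w} lo={c,k,w}
  n7 li={k,w} lo={k}
  n8 li={k} lo=∅

live-out(n3) = ["k", "w"]

Answer: ["k", "w"]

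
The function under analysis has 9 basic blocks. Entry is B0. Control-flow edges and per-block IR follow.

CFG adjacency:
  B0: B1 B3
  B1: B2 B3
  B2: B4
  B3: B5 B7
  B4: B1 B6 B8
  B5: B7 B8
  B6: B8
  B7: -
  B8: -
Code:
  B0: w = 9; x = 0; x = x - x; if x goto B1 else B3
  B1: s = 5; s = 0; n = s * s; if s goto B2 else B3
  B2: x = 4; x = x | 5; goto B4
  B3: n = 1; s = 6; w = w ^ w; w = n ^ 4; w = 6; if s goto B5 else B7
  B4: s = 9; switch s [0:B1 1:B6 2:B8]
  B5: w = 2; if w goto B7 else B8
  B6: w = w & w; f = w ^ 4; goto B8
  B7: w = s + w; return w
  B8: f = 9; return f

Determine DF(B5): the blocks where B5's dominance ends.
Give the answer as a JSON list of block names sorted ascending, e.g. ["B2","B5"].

idom tree: B1←B0 B2←B1 B3←B0 B4←B2 B5←B3 B6←B4 B7←B3 B8←B0
Dom∩ at merges:
  B1: preds {B0,B4}: {B0} ∩ {B0,B1,B2,B4} = {B0}; idom=B0
  B3: preds {B0,B1}: {B0} ∩ {B0,B1} = {B0}; idom=B0
  B7: preds {B3,B5}: {B0,B3} ∩ {B0,B3,B5} = {B0,B3}; idom=B3
  B8: preds {B4,B5,B6}: {B0,B1,B2,B4} ∩ {B0,B3,B5} ∩ {B0,B1,B2,B4,B6} = {B0}; idom=B0

DF walk-up:
  B1←B0: walk · to B0
  B1←B4: walk B4→B2→B1 to B0
  B3←B0: walk · to B0
  B3←B1: walk B1 to B0
  B7←B3: walk · to B3
  B7←B5: walk B5 to B3
  B8←B4: walk B4→B2→B1 to B0
  B8←B5: walk B5→B3 to B0
  B8←B6: walk B6→B4→B2→B1 to B0
  B0 → ∅
  B1 → {B1,B3,B8}
  B2 → {B1,B8}
  B3 → {B8}
  B4 → {B1,B8}
  B5 → {B7,B8}
  B6 → {B8}
  B7 → ∅
  B8 → ∅

DF(B5) = ["B7", "B8"]

Answer: ["B7", "B8"]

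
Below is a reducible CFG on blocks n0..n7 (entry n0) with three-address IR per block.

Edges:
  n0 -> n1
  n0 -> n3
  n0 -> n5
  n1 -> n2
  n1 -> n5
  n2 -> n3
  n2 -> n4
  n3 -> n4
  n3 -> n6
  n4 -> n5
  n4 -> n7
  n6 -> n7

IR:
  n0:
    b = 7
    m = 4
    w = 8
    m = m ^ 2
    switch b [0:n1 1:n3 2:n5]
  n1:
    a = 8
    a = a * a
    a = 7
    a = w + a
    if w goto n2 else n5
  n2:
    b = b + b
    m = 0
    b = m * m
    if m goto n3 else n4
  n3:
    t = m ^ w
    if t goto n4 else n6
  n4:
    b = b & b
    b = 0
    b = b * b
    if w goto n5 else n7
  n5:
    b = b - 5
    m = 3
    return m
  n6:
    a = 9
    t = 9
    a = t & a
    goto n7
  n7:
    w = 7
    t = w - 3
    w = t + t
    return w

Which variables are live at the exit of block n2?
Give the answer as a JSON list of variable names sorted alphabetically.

Answer: ["b", "m", "w"]

Working:
Per-block:
  n0: def={b,m,w} ue=∅
  n1: def={a} ue={w}
  n2: def={b,m} ue={b}
  n3: def={t} ue={m,w}
  n4: def={b} ue={b,w}
  n5: def={b,m} ue={b}
  n6: def={a,t} ue=∅
  n7: def={t,w} ue=∅

Live sets:
  live n0: ∅→{b,m,w}
  live n1: {b,w}→{b,w}
  live n2: {b,w}→{b,m,w}
  live n3: {b,m,w}→{b,w}
  live n4: {b,w}→{b}
  live n5: {b}→∅
  live n6: ∅→∅
  live n7: ∅→∅

live-out(n2) = ["b", "m", "w"]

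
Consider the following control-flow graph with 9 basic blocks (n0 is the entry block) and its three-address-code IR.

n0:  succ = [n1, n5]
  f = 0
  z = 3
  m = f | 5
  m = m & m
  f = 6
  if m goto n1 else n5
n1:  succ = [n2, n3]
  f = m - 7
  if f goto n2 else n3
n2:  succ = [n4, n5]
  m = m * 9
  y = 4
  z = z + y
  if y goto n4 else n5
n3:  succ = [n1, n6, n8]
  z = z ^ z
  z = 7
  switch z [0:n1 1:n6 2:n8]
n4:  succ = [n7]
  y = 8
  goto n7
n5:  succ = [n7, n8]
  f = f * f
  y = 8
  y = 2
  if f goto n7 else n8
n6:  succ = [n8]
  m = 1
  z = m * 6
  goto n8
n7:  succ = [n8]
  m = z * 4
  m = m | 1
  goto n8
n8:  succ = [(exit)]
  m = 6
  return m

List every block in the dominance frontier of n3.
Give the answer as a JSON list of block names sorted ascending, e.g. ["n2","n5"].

idom tree: n1←n0 n2←n1 n3←n1 n4←n2 n5←n0 n6←n3 n7←n0 n8←n0
Join-block Dom:
  n1: preds {n0,n3}: {n0} ∩ {n0,n1,n3} = {n0}; idom=n0
  n5: preds {n0,n2}: {n0} ∩ {n0,n1,n2} = {n0}; idom=n0
  n7: preds {n4,n5}: {n0,n1,n2,n4} ∩ {n0,n5} = {n0}; idom=n0
  n8: preds {n3,n5,n6,n7}: {n0,n1,n3} ∩ {n0,n5} ∩ {n0,n1,n3,n6} ∩ {n0,n7} = {n0}; idom=n0

Frontier:
  n1←n0: walk · to n0
  n1←n3: walk n3→n1 to n0
  n5←n0: walk · to n0
  n5←n2: walk n2→n1 to n0
  n7←n4: walk n4→n2→n1 to n0
  n7←n5: walk n5 to n0
  n8←n3: walk n3→n1 to n0
  n8←n5: walk n5 to n0
  n8←n6: walk n6→n3→n1 to n0
  n8←n7: walk n7 to n0
  DF(n0)=∅
  DF(n1)={n1,n5,n7,n8}
  DF(n2)={n5,n7}
  DF(n3)={n1,n8}
  DF(n4)={n7}
  DF(n5)={n7,n8}
  DF(n6)={n8}
  DF(n7)={n8}
  DF(n8)=∅

DF(n3) = ["n1", "n8"]

Answer: ["n1", "n8"]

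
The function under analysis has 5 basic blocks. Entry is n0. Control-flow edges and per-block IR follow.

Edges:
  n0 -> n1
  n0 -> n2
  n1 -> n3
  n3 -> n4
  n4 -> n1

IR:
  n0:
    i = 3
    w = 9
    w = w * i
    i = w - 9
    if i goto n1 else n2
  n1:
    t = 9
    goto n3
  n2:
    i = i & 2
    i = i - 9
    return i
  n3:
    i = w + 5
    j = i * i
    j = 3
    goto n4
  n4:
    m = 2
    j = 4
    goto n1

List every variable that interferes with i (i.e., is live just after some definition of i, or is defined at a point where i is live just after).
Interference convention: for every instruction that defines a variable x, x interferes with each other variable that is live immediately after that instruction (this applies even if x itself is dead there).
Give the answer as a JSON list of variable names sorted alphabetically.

Block summaries:
  n0: def={i,w} ue=∅
  n1: def={t} ue=∅
  n2: def={i} ue={i}
  n3: def={i,j} ue={w}
  n4: def={j,m} ue=∅

Liveness:
  n0: in=∅ out={i,w}
  n1: in={w} out={w}
  n2: in={i} out=∅
  n3: in={w} out={w}
  n4: in={w} out={w}

Conflict graph:
  i↔{w}
  j↔{w}
  m↔{w}
  t↔{w}
  w↔{i,j,m,t}

N(i) = ["w"]

Answer: ["w"]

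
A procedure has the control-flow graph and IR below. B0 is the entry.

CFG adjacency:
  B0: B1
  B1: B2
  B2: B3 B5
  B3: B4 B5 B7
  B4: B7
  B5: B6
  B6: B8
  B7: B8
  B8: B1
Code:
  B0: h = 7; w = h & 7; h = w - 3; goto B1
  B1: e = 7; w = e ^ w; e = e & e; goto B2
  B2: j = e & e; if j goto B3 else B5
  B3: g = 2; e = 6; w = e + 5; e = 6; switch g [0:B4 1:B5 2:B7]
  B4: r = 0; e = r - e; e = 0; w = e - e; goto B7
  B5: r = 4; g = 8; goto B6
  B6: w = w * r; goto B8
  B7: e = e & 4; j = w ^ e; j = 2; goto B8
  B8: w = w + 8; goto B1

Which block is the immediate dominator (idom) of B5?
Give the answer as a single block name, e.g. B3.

idom tree: B1←B0 B2←B1 B3←B2 B4←B3 B5←B2 B6←B5 B7←B3 B8←B2
Join-block Dom:
  B1: preds {B0,B8}: {B0} ∩ {B0,B1,B2,B8} = {B0}; idom=B0
  B5: preds {B2,B3}: {B0,B1,B2} ∩ {B0,B1,B2,B3} = {B0,B1,B2}; idom=B2
  B7: preds {B3,B4}: {B0,B1,B2,B3} ∩ {B0,B1,B2,B3,B4} = {B0,B1,B2,B3}; idom=B3
  B8: preds {B6,B7}: {B0,B1,B2,B5,B6} ∩ {B0,B1,B2,B3,B7} = {B0,B1,B2}; idom=B2

idom(B5) = B2

Answer: B2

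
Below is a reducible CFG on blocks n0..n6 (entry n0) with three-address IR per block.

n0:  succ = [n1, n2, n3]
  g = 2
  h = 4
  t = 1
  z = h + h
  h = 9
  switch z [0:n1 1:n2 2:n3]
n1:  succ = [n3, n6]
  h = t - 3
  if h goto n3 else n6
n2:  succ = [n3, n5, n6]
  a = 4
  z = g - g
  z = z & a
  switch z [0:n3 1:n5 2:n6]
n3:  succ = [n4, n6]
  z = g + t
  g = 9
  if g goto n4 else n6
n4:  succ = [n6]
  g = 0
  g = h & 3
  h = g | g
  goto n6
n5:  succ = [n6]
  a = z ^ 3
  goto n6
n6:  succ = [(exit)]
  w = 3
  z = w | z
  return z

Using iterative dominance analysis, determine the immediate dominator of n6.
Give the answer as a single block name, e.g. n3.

idom tree: n1←n0 n2←n0 n3←n0 n4←n3 n5←n2 n6←n0
Dom at joins:
  n3: preds {n0,n1,n2}: {n0} ∩ {n0,n1} ∩ {n0,n2} = {n0}; idom=n0
  n6: preds {n1,n2,n3,n4,n5}: {n0,n1} ∩ {n0,n2} ∩ {n0,n3} ∩ {n0,n3,n4} ∩ {n0,n2,n5} = {n0}; idom=n0

idom(n6) = n0

Answer: n0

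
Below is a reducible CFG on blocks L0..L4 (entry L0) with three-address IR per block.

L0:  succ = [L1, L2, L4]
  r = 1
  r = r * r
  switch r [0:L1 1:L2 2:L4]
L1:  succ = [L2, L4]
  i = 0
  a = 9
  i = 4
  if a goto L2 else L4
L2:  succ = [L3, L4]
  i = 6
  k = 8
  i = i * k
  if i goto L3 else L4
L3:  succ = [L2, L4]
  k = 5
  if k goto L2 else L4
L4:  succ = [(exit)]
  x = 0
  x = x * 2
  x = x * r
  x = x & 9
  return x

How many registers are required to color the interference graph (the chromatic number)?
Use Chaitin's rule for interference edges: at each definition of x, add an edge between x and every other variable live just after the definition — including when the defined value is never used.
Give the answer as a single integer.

Answer: 3

Derivation:
Block summaries:
  L0: {r} / ∅
  L1: {a,i} / ∅
  L2: {i,k} / ∅
  L3: {k} / ∅
  L4: {x} / {r}

Live sets:
  L0 li=∅ lo={r}
  L1 li={r} lo={r}
  L2 li={r} lo={r}
  L3 li={r} lo={r}
  L4 li={r} lo=∅

Interference:
  a: {i,r}
  i: {a,k,r}
  k: {i,r}
  r: {a,i,k,x}
  x: {r}

Colouring:
  {a,i,r} pairwise interfere (3-clique) ⇒ χ ≥ 3
  assign a→r2 i→r1 k→r2 r→r0 x→r1 — no edge inside a register ⇒ χ ≤ 3
  χ = 3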